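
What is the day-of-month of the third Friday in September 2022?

16

September 1, 2022 is a Thursday, so the first Friday is the 2nd.
The third Friday is 2 + 14 = 16.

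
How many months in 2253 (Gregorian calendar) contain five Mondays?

4

A month of length L has five Mondays iff its first Monday is on day ≤ L−28 (so day 1–3 in a 31-day month, 1–2 in a 30-day month, day 1 in a leap February).
Checking each month of 2253: Jan starts Sat (31d) ✓; Feb starts Tue (28d); Mar starts Tue (31d); Apr starts Fri (30d); May starts Sun (31d) ✓; Jun starts Wed (30d); Jul starts Fri (31d); Aug starts Mon (31d) ✓; Sep starts Thu (30d); Oct starts Sat (31d) ✓; Nov starts Tue (30d); Dec starts Thu (31d).
Five-Monday months: January, May, August, October → 4.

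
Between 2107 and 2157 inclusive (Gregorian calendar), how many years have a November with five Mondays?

14

November has 30 days; it has five Mondays when Monday falls among the first (month-length − 28) days — i.e. when November 1 is one of Monday/Sunday.
November 1 by year: 2107:Tue 2108:Thu 2109:Fri 2110:Sat 2111:Sun✓ 2112:Tue 2113:Wed 2114:Thu 2115:Fri 2116:Sun✓ 2117:Mon✓ 2118:Tue 2119:Wed 2120:Fri 2121:Sat …(21 more)… 2143:Fri 2144:Sun✓ 2145:Mon✓ 2146:Tue 2147:Wed 2148:Fri 2149:Sat 2150:Sun✓ 2151:Mon✓ 2152:Wed 2153:Thu 2154:Fri 2155:Sat 2156:Mon✓ 2157:Tue
Years with five Mondays: 2111, 2116, 2117, 2122, 2123, 2128, 2133, 2134, 2139, 2144, 2145, 2150, 2151, 2156 → 14.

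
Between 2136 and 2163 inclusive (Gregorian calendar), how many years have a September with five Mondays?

8

September has 30 days; it has five Mondays when Monday falls among the first (month-length − 28) days — i.e. when September 1 is one of Monday/Sunday.
September 1 by year: 2136:Sat 2137:Sun✓ 2138:Mon✓ 2139:Tue 2140:Thu 2141:Fri 2142:Sat 2143:Sun✓ 2144:Tue 2145:Wed 2146:Thu 2147:Fri 2148:Sun✓ 2149:Mon✓ 2150:Tue 2151:Wed 2152:Fri 2153:Sat 2154:Sun✓ 2155:Mon✓ 2156:Wed 2157:Thu 2158:Fri 2159:Sat 2160:Mon✓ 2161:Tue 2162:Wed 2163:Thu
Years with five Mondays: 2137, 2138, 2143, 2148, 2149, 2154, 2155, 2160 → 8.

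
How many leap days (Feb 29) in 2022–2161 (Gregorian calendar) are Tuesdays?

Leap years in 2022–2161: 34 of them.
Feb 29 weekday advances by 5 (mod 7) from one leap year to the next four years later (or differs when a century non-leap intervenes).
Leap-day weekdays: 2024:Thu 2028:Tue✓ 2032:Sun 2036:Fri 2040:Wed 2044:Mon 2048:Sat 2052:Thu 2056:Tue✓ 2060:Sun 2064:Fri 2068:Wed 2072:Mon …(8 more)… 2112:Mon 2116:Sat 2120:Thu 2124:Tue✓ 2128:Sun 2132:Fri 2136:Wed 2140:Mon 2144:Sat 2148:Thu 2152:Tue✓ 2156:Sun 2160:Fri
Tuesday: 2028, 2056, 2084, 2124, 2152 → 5.

5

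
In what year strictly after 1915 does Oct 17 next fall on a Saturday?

From one year to the next, a fixed date's weekday advances by 1, or by 2 when a Feb 29 lies between the two dates.
1915: October 17 is Sunday.
1916: Tuesday (+2)
1917: Wednesday (+1)
1918: Thursday (+1)
1919: Friday (+1)
1920: Sunday (+2)
1921: Monday (+1)
1922: Tuesday (+1)
1923: Wednesday (+1)
1924: Friday (+2)
1925: Saturday (+1)
Oct 17 falls on a Saturday in 1925.

1925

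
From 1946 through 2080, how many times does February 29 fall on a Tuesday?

4

Leap years in 1946–2080: 34 of them.
Feb 29 weekday advances by 5 (mod 7) from one leap year to the next four years later (or differs when a century non-leap intervenes).
Leap-day weekdays: 1948:Sun 1952:Fri 1956:Wed 1960:Mon 1964:Sat 1968:Thu 1972:Tue✓ 1976:Sun 1980:Fri 1984:Wed 1988:Mon 1992:Sat 1996:Thu …(8 more)… 2032:Sun 2036:Fri 2040:Wed 2044:Mon 2048:Sat 2052:Thu 2056:Tue✓ 2060:Sun 2064:Fri 2068:Wed 2072:Mon 2076:Sat 2080:Thu
Tuesday: 1972, 2000, 2028, 2056 → 4.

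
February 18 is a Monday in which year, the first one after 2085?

2086

From one year to the next, a fixed date's weekday advances by 1, or by 2 when a Feb 29 lies between the two dates.
2085: February 18 is Sunday.
2086: Monday (+1)
February 18 falls on a Monday in 2086.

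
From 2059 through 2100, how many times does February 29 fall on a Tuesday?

Leap years in 2059–2100: 10 of them.
Feb 29 weekday advances by 5 (mod 7) from one leap year to the next four years later (or differs when a century non-leap intervenes).
Leap-day weekdays: 2060:Sun 2064:Fri 2068:Wed 2072:Mon 2076:Sat 2080:Thu 2084:Tue✓ 2088:Sun 2092:Fri 2096:Wed
Tuesday: 2084 → 1.

1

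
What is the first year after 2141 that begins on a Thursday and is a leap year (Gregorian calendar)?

Jan 1 advances by 2 weekdays after a leap year and by 1 after a common year.
2141: Jan 1 is Sunday.
2142: Monday
2143: Tuesday
2144: Wednesday (leap)
2145: Friday
2146: Saturday
2147: Sunday
2148: Monday (leap)
2149: Wednesday
2150: Thursday
2151: Friday
2152: Saturday (leap)
2153: Monday
2154: Tuesday
2155: Wednesday
2156: Thursday (leap)
2156 begins on a Thursday and is a leap year.

2156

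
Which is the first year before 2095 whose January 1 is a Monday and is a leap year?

2080

Jan 1 advances by 2 weekdays after a leap year and by 1 after a common year.
2095: Jan 1 is Saturday.
2094: Friday
2093: Thursday
2092: Tuesday (leap)
2091: Monday
2090: Sunday
2089: Saturday
2088: Thursday (leap)
2087: Wednesday
2086: Tuesday
2085: Monday
2084: Saturday (leap)
2083: Friday
2082: Thursday
2081: Wednesday
2080: Monday (leap)
2080 begins on a Monday and is a leap year.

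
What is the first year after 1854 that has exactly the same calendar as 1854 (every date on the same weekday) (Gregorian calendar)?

Two years share a calendar iff Jan 1 falls on the same weekday and both are leap or both are common. 1854: Jan 1 is Sunday, common year.
1855: Jan 1 Monday, common
1856: Jan 1 Tuesday, leap
1857: Jan 1 Thursday, common
1858: Jan 1 Friday, common
1859: Jan 1 Saturday, common
1860: Jan 1 Sunday, leap
1861: Jan 1 Tuesday, common
1862: Jan 1 Wednesday, common
1863: Jan 1 Thursday, common
1864: Jan 1 Friday, leap
1865: Jan 1 Sunday, common
1865 matches on both conditions.

1865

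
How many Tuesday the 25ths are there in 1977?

Check the 25th of each month of 1977: Jan 25: Tue, Feb 25: Fri, Mar 25: Fri, Apr 25: Mon, May 25: Wed, Jun 25: Sat, Jul 25: Mon, Aug 25: Thu, Sep 25: Sun, Oct 25: Tue, Nov 25: Fri, Dec 25: Sun.
Tuesday occurs in January, October — 2 months.

2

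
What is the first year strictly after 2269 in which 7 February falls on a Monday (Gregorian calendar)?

2270

From one year to the next, a fixed date's weekday advances by 1, or by 2 when a Feb 29 lies between the two dates.
2269: February 7 is Sunday.
2270: Monday (+1)
7 February falls on a Monday in 2270.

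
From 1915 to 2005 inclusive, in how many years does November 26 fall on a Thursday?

12

Track November 26's weekday year by year (advancing +1, or +2 across a Feb 29):
  1915: Fri  1916: Sun (+2)  1917: Mon (+1)  1918: Tue (+1)  1919: Wed (+1)
  1920: Fri (+2)  1921: Sat (+1)  1922: Sun (+1)  1923: Mon (+1)  1924: Wed (+2)
  1925: Thu (+1) ✓  1926: Fri (+1)  1927: Sat (+1)  1928: Mon (+2)  … (63 more years) …
  1992: Thu (+2) ✓  1993: Fri (+1)  1994: Sat (+1)  1995: Sun (+1)  1996: Tue (+2)
  1997: Wed (+1)  1998: Thu (+1) ✓  1999: Fri (+1)  2000: Sun (+2)  2001: Mon (+1)
  2002: Tue (+1)  2003: Wed (+1)  2004: Fri (+2)  2005: Sat (+1)
Thursday years: 1925, 1931, 1936, 1942, 1953, 1959, 1964, 1970, 1981, 1987, 1992, 1998 — 12 in total.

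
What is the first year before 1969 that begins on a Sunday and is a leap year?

1956

Jan 1 advances by 2 weekdays after a leap year and by 1 after a common year.
1969: Jan 1 is Wednesday.
1968: Monday (leap)
1967: Sunday
1966: Saturday
1965: Friday
1964: Wednesday (leap)
1963: Tuesday
1962: Monday
1961: Sunday
1960: Friday (leap)
1959: Thursday
1958: Wednesday
1957: Tuesday
1956: Sunday (leap)
1956 begins on a Sunday and is a leap year.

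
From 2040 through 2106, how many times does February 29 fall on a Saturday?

Leap years in 2040–2106: 16 of them.
Feb 29 weekday advances by 5 (mod 7) from one leap year to the next four years later (or differs when a century non-leap intervenes).
Leap-day weekdays: 2040:Wed 2044:Mon 2048:Sat✓ 2052:Thu 2056:Tue 2060:Sun 2064:Fri 2068:Wed 2072:Mon 2076:Sat✓ 2080:Thu 2084:Tue 2088:Sun 2092:Fri 2096:Wed 2104:Fri
Saturday: 2048, 2076 → 2.

2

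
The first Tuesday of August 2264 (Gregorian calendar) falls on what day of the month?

August 1, 2264 is a Monday, so the first Tuesday is the 2nd.
The first Tuesday is 2 + 0 = 2.

2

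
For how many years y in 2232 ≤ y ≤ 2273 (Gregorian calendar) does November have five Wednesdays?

12

November has 30 days; it has five Wednesdays when Wednesday falls among the first (month-length − 28) days — i.e. when November 1 is one of Wednesday/Tuesday.
November 1 by year: 2232:Thu 2233:Fri 2234:Sat 2235:Sun 2236:Tue✓ 2237:Wed✓ 2238:Thu 2239:Fri 2240:Sun 2241:Mon 2242:Tue✓ 2243:Wed✓ 2244:Fri 2245:Sat 2246:Sun …(12 more)… 2259:Tue✓ 2260:Thu 2261:Fri 2262:Sat 2263:Sun 2264:Tue✓ 2265:Wed✓ 2266:Thu 2267:Fri 2268:Sun 2269:Mon 2270:Tue✓ 2271:Wed✓ 2272:Fri 2273:Sat
Years with five Wednesdays: 2236, 2237, 2242, 2243, 2248, 2253, 2254, 2259, 2264, 2265, 2270, 2271 → 12.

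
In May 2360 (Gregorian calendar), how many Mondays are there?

5

May 2360 has 31 days and begins on Sunday.
The first Monday is May 2.
Mondays fall on 2, 9, 16, 23, 30 — that's 5.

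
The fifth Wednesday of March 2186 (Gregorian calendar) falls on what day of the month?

March 1, 2186 is a Wednesday, so the first Wednesday is the 1st.
The fifth Wednesday is 1 + 28 = 29.

29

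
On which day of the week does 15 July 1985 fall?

January 1, 1985 is a Tuesday.
July 15 is day 196 of the year, i.e. 195 days after Jan 1.
195 mod 7 = 6, so advance 6 weekdays from Tuesday: Monday.

Monday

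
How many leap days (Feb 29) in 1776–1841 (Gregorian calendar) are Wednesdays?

Leap years in 1776–1841: 16 of them.
Feb 29 weekday advances by 5 (mod 7) from one leap year to the next four years later (or differs when a century non-leap intervenes).
Leap-day weekdays: 1776:Thu 1780:Tue 1784:Sun 1788:Fri 1792:Wed✓ 1796:Mon 1804:Wed✓ 1808:Mon 1812:Sat 1816:Thu 1820:Tue 1824:Sun 1828:Fri 1832:Wed✓ 1836:Mon 1840:Sat
Wednesday: 1792, 1804, 1832 → 3.

3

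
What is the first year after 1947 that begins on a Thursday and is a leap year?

1948

Jan 1 advances by 2 weekdays after a leap year and by 1 after a common year.
1947: Jan 1 is Wednesday.
1948: Thursday (leap)
1948 begins on a Thursday and is a leap year.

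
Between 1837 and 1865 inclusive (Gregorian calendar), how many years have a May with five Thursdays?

12

May has 31 days; it has five Thursdays when Thursday falls among the first (month-length − 28) days — i.e. when May 1 is one of Thursday/Wednesday/Tuesday.
May 1 by year: 1837:Mon 1838:Tue✓ 1839:Wed✓ 1840:Fri 1841:Sat 1842:Sun 1843:Mon 1844:Wed✓ 1845:Thu✓ 1846:Fri 1847:Sat 1848:Mon 1849:Tue✓ 1850:Wed✓ 1851:Thu✓ 1852:Sat 1853:Sun 1854:Mon 1855:Tue✓ 1856:Thu✓ 1857:Fri 1858:Sat 1859:Sun 1860:Tue✓ 1861:Wed✓ 1862:Thu✓ 1863:Fri 1864:Sun 1865:Mon
Years with five Thursdays: 1838, 1839, 1844, 1845, 1849, 1850, 1851, 1855, 1856, 1860, 1861, 1862 → 12.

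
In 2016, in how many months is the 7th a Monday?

Check the 7th of each month of 2016: Jan 7: Thu, Feb 7: Sun, Mar 7: Mon, Apr 7: Thu, May 7: Sat, Jun 7: Tue, Jul 7: Thu, Aug 7: Sun, Sep 7: Wed, Oct 7: Fri, Nov 7: Mon, Dec 7: Wed.
Monday occurs in March, November — 2 months.

2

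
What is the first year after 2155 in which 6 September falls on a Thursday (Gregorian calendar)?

From one year to the next, a fixed date's weekday advances by 1, or by 2 when a Feb 29 lies between the two dates.
2155: September 6 is Saturday.
2156: Monday (+2)
2157: Tuesday (+1)
2158: Wednesday (+1)
2159: Thursday (+1)
6 September falls on a Thursday in 2159.

2159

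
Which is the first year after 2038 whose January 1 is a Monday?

Jan 1 advances by 2 weekdays after a leap year and by 1 after a common year.
2038: Jan 1 is Friday.
2039: Saturday
2040: Sunday (leap)
2041: Tuesday
2042: Wednesday
2043: Thursday
2044: Friday (leap)
2045: Sunday
2046: Monday
2046 begins on a Monday

2046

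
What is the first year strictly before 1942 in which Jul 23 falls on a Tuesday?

1940

From one year to the next, a fixed date's weekday advances by 1, or by 2 when a Feb 29 lies between the two dates.
1942: July 23 is Thursday.
1941: Wednesday (−1)
1940: Tuesday (−1)
Jul 23 falls on a Tuesday in 1940.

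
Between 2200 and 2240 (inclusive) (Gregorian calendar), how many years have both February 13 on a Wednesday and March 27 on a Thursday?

Check each year's weekday for February 13 and March 27:
  2200: Thu/Thu  2201: Fri/Fri  2202: Sat/Sat  2203: Sun/Sun  2204: Mon/Tue  2205: Wed/Wed  2206: Thu/Thu  2207: Fri/Fri  2208: Sat/Sun  2209: Mon/Mon  2210: Tue/Tue  2211: Wed/Wed  2212: Thu/Fri  2213: Sat/Sat  …(13 more)…  2227: Tue/Tue  2228: Wed/Thu ✓  2229: Fri/Fri  2230: Sat/Sat  2231: Sun/Sun  2232: Mon/Tue  2233: Wed/Wed  2234: Thu/Thu  2235: Fri/Fri  2236: Sat/Sun  2237: Mon/Mon  2238: Tue/Tue  2239: Wed/Wed  2240: Thu/Fri
Both conditions hold in: 2228 — 1.

1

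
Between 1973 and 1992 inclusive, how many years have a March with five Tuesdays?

8

March has 31 days; it has five Tuesdays when Tuesday falls among the first (month-length − 28) days — i.e. when March 1 is one of Tuesday/Monday/Sunday.
March 1 by year: 1973:Thu 1974:Fri 1975:Sat 1976:Mon✓ 1977:Tue✓ 1978:Wed 1979:Thu 1980:Sat 1981:Sun✓ 1982:Mon✓ 1983:Tue✓ 1984:Thu 1985:Fri 1986:Sat 1987:Sun✓ 1988:Tue✓ 1989:Wed 1990:Thu 1991:Fri 1992:Sun✓
Years with five Tuesdays: 1976, 1977, 1981, 1982, 1983, 1987, 1988, 1992 → 8.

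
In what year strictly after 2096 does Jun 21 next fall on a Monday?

From one year to the next, a fixed date's weekday advances by 1, or by 2 when a Feb 29 lies between the two dates.
2096: June 21 is Thursday.
2097: Friday (+1)
2098: Saturday (+1)
2099: Sunday (+1)
2100: Monday (+1)
Jun 21 falls on a Monday in 2100.

2100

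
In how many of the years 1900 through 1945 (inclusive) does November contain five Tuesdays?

November has 30 days; it has five Tuesdays when Tuesday falls among the first (month-length − 28) days — i.e. when November 1 is one of Tuesday/Monday.
November 1 by year: 1900:Thu 1901:Fri 1902:Sat 1903:Sun 1904:Tue✓ 1905:Wed 1906:Thu 1907:Fri 1908:Sun 1909:Mon✓ 1910:Tue✓ 1911:Wed 1912:Fri 1913:Sat 1914:Sun …(16 more)… 1931:Sun 1932:Tue✓ 1933:Wed 1934:Thu 1935:Fri 1936:Sun 1937:Mon✓ 1938:Tue✓ 1939:Wed 1940:Fri 1941:Sat 1942:Sun 1943:Mon✓ 1944:Wed 1945:Thu
Years with five Tuesdays: 1904, 1909, 1910, 1915, 1920, 1921, 1926, 1927, 1932, 1937, 1938, 1943 → 12.

12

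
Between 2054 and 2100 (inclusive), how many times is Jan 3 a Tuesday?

Track Jan 3's weekday year by year (advancing +1, or +2 across a Feb 29):
  2054: Sat  2055: Sun (+1)  2056: Mon (+1)  2057: Wed (+2)  2058: Thu (+1)
  2059: Fri (+1)  2060: Sat (+1)  2061: Mon (+2)  2062: Tue (+1) ✓  2063: Wed (+1)
  2064: Thu (+1)  2065: Sat (+2)  2066: Sun (+1)  2067: Mon (+1)  … (19 more years) …
  2087: Fri (+1)  2088: Sat (+1)  2089: Mon (+2)  2090: Tue (+1) ✓  2091: Wed (+1)
  2092: Thu (+1)  2093: Sat (+2)  2094: Sun (+1)  2095: Mon (+1)  2096: Tue (+1) ✓
  2097: Thu (+2)  2098: Fri (+1)  2099: Sat (+1)  2100: Sun (+1)
Tuesday years: 2062, 2068, 2073, 2079, 2090, 2096 — 6 in total.

6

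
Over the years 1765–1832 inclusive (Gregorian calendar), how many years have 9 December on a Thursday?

9

Track 9 December's weekday year by year (advancing +1, or +2 across a Feb 29):
  1765: Mon  1766: Tue (+1)  1767: Wed (+1)  1768: Fri (+2)  1769: Sat (+1)
  1770: Sun (+1)  1771: Mon (+1)  1772: Wed (+2)  1773: Thu (+1) ✓  1774: Fri (+1)
  1775: Sat (+1)  1776: Mon (+2)  1777: Tue (+1)  1778: Wed (+1)  … (40 more years) …
  1819: Thu (+1) ✓  1820: Sat (+2)  1821: Sun (+1)  1822: Mon (+1)  1823: Tue (+1)
  1824: Thu (+2) ✓  1825: Fri (+1)  1826: Sat (+1)  1827: Sun (+1)  1828: Tue (+2)
  1829: Wed (+1)  1830: Thu (+1) ✓  1831: Fri (+1)  1832: Sun (+2)
Thursday years: 1773, 1779, 1784, 1790, 1802, 1813, 1819, 1824, 1830 — 9 in total.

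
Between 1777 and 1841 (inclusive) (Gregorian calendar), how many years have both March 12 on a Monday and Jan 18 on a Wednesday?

3

Check each year's weekday for March 12 and Jan 18:
  1777: Wed/Sat  1778: Thu/Sun  1779: Fri/Mon  1780: Sun/Tue  1781: Mon/Thu  1782: Tue/Fri  1783: Wed/Sat  1784: Fri/Sun  1785: Sat/Tue  1786: Sun/Wed  1787: Mon/Thu  1788: Wed/Fri  1789: Thu/Sun  1790: Fri/Mon  …(37 more)…  1828: Wed/Fri  1829: Thu/Sun  1830: Fri/Mon  1831: Sat/Tue  1832: Mon/Wed ✓  1833: Tue/Fri  1834: Wed/Sat  1835: Thu/Sun  1836: Sat/Mon  1837: Sun/Wed  1838: Mon/Thu  1839: Tue/Fri  1840: Thu/Sat  1841: Fri/Mon
Both conditions hold in: 1792, 1804, 1832 — 3.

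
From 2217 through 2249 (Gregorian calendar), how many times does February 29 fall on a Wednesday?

1

Leap years in 2217–2249: 8 of them.
Feb 29 weekday advances by 5 (mod 7) from one leap year to the next four years later (or differs when a century non-leap intervenes).
Leap-day weekdays: 2220:Tue 2224:Sun 2228:Fri 2232:Wed✓ 2236:Mon 2240:Sat 2244:Thu 2248:Tue
Wednesday: 2232 → 1.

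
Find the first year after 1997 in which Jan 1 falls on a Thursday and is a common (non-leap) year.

Jan 1 advances by 2 weekdays after a leap year and by 1 after a common year.
1997: Jan 1 is Wednesday.
1998: Thursday
1998 begins on a Thursday and is a common year.

1998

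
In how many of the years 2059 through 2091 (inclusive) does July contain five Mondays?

14

July has 31 days; it has five Mondays when Monday falls among the first (month-length − 28) days — i.e. when July 1 is one of Monday/Sunday/Saturday.
July 1 by year: 2059:Tue 2060:Thu 2061:Fri 2062:Sat✓ 2063:Sun✓ 2064:Tue 2065:Wed 2066:Thu 2067:Fri 2068:Sun✓ 2069:Mon✓ 2070:Tue 2071:Wed 2072:Fri 2073:Sat✓ …(3 more)… 2077:Thu 2078:Fri 2079:Sat✓ 2080:Mon✓ 2081:Tue 2082:Wed 2083:Thu 2084:Sat✓ 2085:Sun✓ 2086:Mon✓ 2087:Tue 2088:Thu 2089:Fri 2090:Sat✓ 2091:Sun✓
Years with five Mondays: 2062, 2063, 2068, 2069, 2073, 2074, 2075, 2079, 2080, 2084, 2085, 2086, 2090, 2091 → 14.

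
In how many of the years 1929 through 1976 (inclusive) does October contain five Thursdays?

October has 31 days; it has five Thursdays when Thursday falls among the first (month-length − 28) days — i.e. when October 1 is one of Thursday/Wednesday/Tuesday.
October 1 by year: 1929:Tue✓ 1930:Wed✓ 1931:Thu✓ 1932:Sat 1933:Sun 1934:Mon 1935:Tue✓ 1936:Thu✓ 1937:Fri 1938:Sat 1939:Sun 1940:Tue✓ 1941:Wed✓ 1942:Thu✓ 1943:Fri …(18 more)… 1962:Mon 1963:Tue✓ 1964:Thu✓ 1965:Fri 1966:Sat 1967:Sun 1968:Tue✓ 1969:Wed✓ 1970:Thu✓ 1971:Fri 1972:Sun 1973:Mon 1974:Tue✓ 1975:Wed✓ 1976:Fri
Years with five Thursdays: 1929, 1930, 1931, 1935, 1936, 1940, 1941, 1942, 1946, 1947, 1952, 1953, 1957, 1958, 1959, 1963, 1964, 1968, 1969, 1970, 1974, 1975 → 22.

22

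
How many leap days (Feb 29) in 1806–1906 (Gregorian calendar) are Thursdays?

3

Leap years in 1806–1906: 24 of them.
Feb 29 weekday advances by 5 (mod 7) from one leap year to the next four years later (or differs when a century non-leap intervenes).
Leap-day weekdays: 1808:Mon 1812:Sat 1816:Thu✓ 1820:Tue 1824:Sun 1828:Fri 1832:Wed 1836:Mon 1840:Sat 1844:Thu✓ 1848:Tue 1852:Sun 1856:Fri 1860:Wed 1864:Mon 1868:Sat 1872:Thu✓ 1876:Tue 1880:Sun 1884:Fri 1888:Wed 1892:Mon 1896:Sat 1904:Mon
Thursday: 1816, 1844, 1872 → 3.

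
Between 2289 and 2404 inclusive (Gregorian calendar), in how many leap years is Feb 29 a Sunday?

4

Leap years in 2289–2404: 28 of them.
Feb 29 weekday advances by 5 (mod 7) from one leap year to the next four years later (or differs when a century non-leap intervenes).
Leap-day weekdays: 2292:Mon 2296:Sat 2304:Mon 2308:Sat 2312:Thu 2316:Tue 2320:Sun✓ 2324:Fri 2328:Wed 2332:Mon 2336:Sat 2340:Thu 2344:Tue 2348:Sun✓ 2352:Fri 2356:Wed 2360:Mon 2364:Sat 2368:Thu 2372:Tue 2376:Sun✓ 2380:Fri 2384:Wed 2388:Mon 2392:Sat 2396:Thu 2400:Tue 2404:Sun✓
Sunday: 2320, 2348, 2376, 2404 → 4.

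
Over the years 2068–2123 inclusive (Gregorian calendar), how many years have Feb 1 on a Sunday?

Track Feb 1's weekday year by year (advancing +1, or +2 across a Feb 29):
  2068: Wed  2069: Fri (+2)  2070: Sat (+1)  2071: Sun (+1) ✓  2072: Mon (+1)
  2073: Wed (+2)  2074: Thu (+1)  2075: Fri (+1)  2076: Sat (+1)  2077: Mon (+2)
  2078: Tue (+1)  2079: Wed (+1)  2080: Thu (+1)  2081: Sat (+2)  … (28 more years) …
  2110: Sat (+1)  2111: Sun (+1) ✓  2112: Mon (+1)  2113: Wed (+2)  2114: Thu (+1)
  2115: Fri (+1)  2116: Sat (+1)  2117: Mon (+2)  2118: Tue (+1)  2119: Wed (+1)
  2120: Thu (+1)  2121: Sat (+2)  2122: Sun (+1) ✓  2123: Mon (+1)
Sunday years: 2071, 2082, 2088, 2093, 2099, 2105, 2111, 2122 — 8 in total.

8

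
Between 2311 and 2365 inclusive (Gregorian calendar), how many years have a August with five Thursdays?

24

August has 31 days; it has five Thursdays when Thursday falls among the first (month-length − 28) days — i.e. when August 1 is one of Thursday/Wednesday/Tuesday.
August 1 by year: 2311:Tue✓ 2312:Thu✓ 2313:Fri 2314:Sat 2315:Sun 2316:Tue✓ 2317:Wed✓ 2318:Thu✓ 2319:Fri 2320:Sun 2321:Mon 2322:Tue✓ 2323:Wed✓ 2324:Fri 2325:Sat …(25 more)… 2351:Wed✓ 2352:Fri 2353:Sat 2354:Sun 2355:Mon 2356:Wed✓ 2357:Thu✓ 2358:Fri 2359:Sat 2360:Mon 2361:Tue✓ 2362:Wed✓ 2363:Thu✓ 2364:Sat 2365:Sun
Years with five Thursdays: 2311, 2312, 2316, 2317, 2318, 2322, 2323, 2328, 2329, 2333, 2334, 2335, 2339, 2340, 2344, 2345, 2346, 2350, 2351, 2356, 2357, 2361, 2362, 2363 → 24.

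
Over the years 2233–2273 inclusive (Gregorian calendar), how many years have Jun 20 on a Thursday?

7

Track Jun 20's weekday year by year (advancing +1, or +2 across a Feb 29):
  2233: Thu ✓  2234: Fri (+1)  2235: Sat (+1)  2236: Mon (+2)  2237: Tue (+1)
  2238: Wed (+1)  2239: Thu (+1) ✓  2240: Sat (+2)  2241: Sun (+1)  2242: Mon (+1)
  2243: Tue (+1)  2244: Thu (+2) ✓  2245: Fri (+1)  2246: Sat (+1)  … (13 more years) …
  2260: Wed (+2)  2261: Thu (+1) ✓  2262: Fri (+1)  2263: Sat (+1)  2264: Mon (+2)
  2265: Tue (+1)  2266: Wed (+1)  2267: Thu (+1) ✓  2268: Sat (+2)  2269: Sun (+1)
  2270: Mon (+1)  2271: Tue (+1)  2272: Thu (+2) ✓  2273: Fri (+1)
Thursday years: 2233, 2239, 2244, 2250, 2261, 2267, 2272 — 7 in total.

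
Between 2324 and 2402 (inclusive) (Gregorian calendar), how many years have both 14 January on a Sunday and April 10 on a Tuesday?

8

Check each year's weekday for 14 January and April 10:
  2324: Mon/Thu  2325: Wed/Fri  2326: Thu/Sat  2327: Fri/Sun  2328: Sat/Tue  2329: Mon/Wed  2330: Tue/Thu  2331: Wed/Fri  2332: Thu/Sun  2333: Sat/Mon  2334: Sun/Tue ✓  2335: Mon/Wed  2336: Tue/Fri  2337: Thu/Sat  …(51 more)…  2389: Sat/Mon  2390: Sun/Tue ✓  2391: Mon/Wed  2392: Tue/Fri  2393: Thu/Sat  2394: Fri/Sun  2395: Sat/Mon  2396: Sun/Wed  2397: Tue/Thu  2398: Wed/Fri  2399: Thu/Sat  2400: Fri/Mon  2401: Sun/Tue ✓  2402: Mon/Wed
Both conditions hold in: 2334, 2345, 2351, 2362, 2373, 2379, 2390, 2401 — 8.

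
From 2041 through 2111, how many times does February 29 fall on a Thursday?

Leap years in 2041–2111: 16 of them.
Feb 29 weekday advances by 5 (mod 7) from one leap year to the next four years later (or differs when a century non-leap intervenes).
Leap-day weekdays: 2044:Mon 2048:Sat 2052:Thu✓ 2056:Tue 2060:Sun 2064:Fri 2068:Wed 2072:Mon 2076:Sat 2080:Thu✓ 2084:Tue 2088:Sun 2092:Fri 2096:Wed 2104:Fri 2108:Wed
Thursday: 2052, 2080 → 2.

2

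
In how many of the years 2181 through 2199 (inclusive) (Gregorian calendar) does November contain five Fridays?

November has 30 days; it has five Fridays when Friday falls among the first (month-length − 28) days — i.e. when November 1 is one of Friday/Thursday.
November 1 by year: 2181:Thu✓ 2182:Fri✓ 2183:Sat 2184:Mon 2185:Tue 2186:Wed 2187:Thu✓ 2188:Sat 2189:Sun 2190:Mon 2191:Tue 2192:Thu✓ 2193:Fri✓ 2194:Sat 2195:Sun 2196:Tue 2197:Wed 2198:Thu✓ 2199:Fri✓
Years with five Fridays: 2181, 2182, 2187, 2192, 2193, 2198, 2199 → 7.

7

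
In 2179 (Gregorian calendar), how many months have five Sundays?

4

A month of length L has five Sundays iff its first Sunday is on day ≤ L−28 (so day 1–3 in a 31-day month, 1–2 in a 30-day month, day 1 in a leap February).
Checking each month of 2179: Jan starts Fri (31d) ✓; Feb starts Mon (28d); Mar starts Mon (31d); Apr starts Thu (30d); May starts Sat (31d) ✓; Jun starts Tue (30d); Jul starts Thu (31d); Aug starts Sun (31d) ✓; Sep starts Wed (30d); Oct starts Fri (31d) ✓; Nov starts Mon (30d); Dec starts Wed (31d).
Five-Sunday months: January, May, August, October → 4.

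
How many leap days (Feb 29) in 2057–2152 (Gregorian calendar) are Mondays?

Leap years in 2057–2152: 23 of them.
Feb 29 weekday advances by 5 (mod 7) from one leap year to the next four years later (or differs when a century non-leap intervenes).
Leap-day weekdays: 2060:Sun 2064:Fri 2068:Wed 2072:Mon✓ 2076:Sat 2080:Thu 2084:Tue 2088:Sun 2092:Fri 2096:Wed 2104:Fri 2108:Wed 2112:Mon✓ 2116:Sat 2120:Thu 2124:Tue 2128:Sun 2132:Fri 2136:Wed 2140:Mon✓ 2144:Sat 2148:Thu 2152:Tue
Monday: 2072, 2112, 2140 → 3.

3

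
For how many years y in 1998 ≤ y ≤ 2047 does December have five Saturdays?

22

December has 31 days; it has five Saturdays when Saturday falls among the first (month-length − 28) days — i.e. when December 1 is one of Saturday/Friday/Thursday.
December 1 by year: 1998:Tue 1999:Wed 2000:Fri✓ 2001:Sat✓ 2002:Sun 2003:Mon 2004:Wed 2005:Thu✓ 2006:Fri✓ 2007:Sat✓ 2008:Mon 2009:Tue 2010:Wed 2011:Thu✓ 2012:Sat✓ …(20 more)… 2033:Thu✓ 2034:Fri✓ 2035:Sat✓ 2036:Mon 2037:Tue 2038:Wed 2039:Thu✓ 2040:Sat✓ 2041:Sun 2042:Mon 2043:Tue 2044:Thu✓ 2045:Fri✓ 2046:Sat✓ 2047:Sun
Years with five Saturdays: 2000, 2001, 2005, 2006, 2007, 2011, 2012, 2016, 2017, 2018, 2022, 2023, 2028, 2029, 2033, 2034, 2035, 2039, 2040, 2044, 2045, 2046 → 22.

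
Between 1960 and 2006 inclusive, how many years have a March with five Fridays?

March has 31 days; it has five Fridays when Friday falls among the first (month-length − 28) days — i.e. when March 1 is one of Friday/Thursday/Wednesday.
March 1 by year: 1960:Tue 1961:Wed✓ 1962:Thu✓ 1963:Fri✓ 1964:Sun 1965:Mon 1966:Tue 1967:Wed✓ 1968:Fri✓ 1969:Sat 1970:Sun 1971:Mon 1972:Wed✓ 1973:Thu✓ 1974:Fri✓ …(17 more)… 1992:Sun 1993:Mon 1994:Tue 1995:Wed✓ 1996:Fri✓ 1997:Sat 1998:Sun 1999:Mon 2000:Wed✓ 2001:Thu✓ 2002:Fri✓ 2003:Sat 2004:Mon 2005:Tue 2006:Wed✓
Years with five Fridays: 1961, 1962, 1963, 1967, 1968, 1972, 1973, 1974, 1978, 1979, 1984, 1985, 1989, 1990, 1991, 1995, 1996, 2000, 2001, 2002, 2006 → 21.

21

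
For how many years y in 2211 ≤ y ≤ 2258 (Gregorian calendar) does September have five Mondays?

September has 30 days; it has five Mondays when Monday falls among the first (month-length − 28) days — i.e. when September 1 is one of Monday/Sunday.
September 1 by year: 2211:Sun✓ 2212:Tue 2213:Wed 2214:Thu 2215:Fri 2216:Sun✓ 2217:Mon✓ 2218:Tue 2219:Wed 2220:Fri 2221:Sat 2222:Sun✓ 2223:Mon✓ 2224:Wed 2225:Thu …(18 more)… 2244:Sun✓ 2245:Mon✓ 2246:Tue 2247:Wed 2248:Fri 2249:Sat 2250:Sun✓ 2251:Mon✓ 2252:Wed 2253:Thu 2254:Fri 2255:Sat 2256:Mon✓ 2257:Tue 2258:Wed
Years with five Mondays: 2211, 2216, 2217, 2222, 2223, 2228, 2233, 2234, 2239, 2244, 2245, 2250, 2251, 2256 → 14.

14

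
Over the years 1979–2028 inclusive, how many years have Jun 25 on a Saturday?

7

Track Jun 25's weekday year by year (advancing +1, or +2 across a Feb 29):
  1979: Mon  1980: Wed (+2)  1981: Thu (+1)  1982: Fri (+1)  1983: Sat (+1) ✓
  1984: Mon (+2)  1985: Tue (+1)  1986: Wed (+1)  1987: Thu (+1)  1988: Sat (+2) ✓
  1989: Sun (+1)  1990: Mon (+1)  1991: Tue (+1)  1992: Thu (+2)  … (22 more years) …
  2015: Thu (+1)  2016: Sat (+2) ✓  2017: Sun (+1)  2018: Mon (+1)  2019: Tue (+1)
  2020: Thu (+2)  2021: Fri (+1)  2022: Sat (+1) ✓  2023: Sun (+1)  2024: Tue (+2)
  2025: Wed (+1)  2026: Thu (+1)  2027: Fri (+1)  2028: Sun (+2)
Saturday years: 1983, 1988, 1994, 2005, 2011, 2016, 2022 — 7 in total.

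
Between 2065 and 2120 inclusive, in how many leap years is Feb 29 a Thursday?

2

Leap years in 2065–2120: 13 of them.
Feb 29 weekday advances by 5 (mod 7) from one leap year to the next four years later (or differs when a century non-leap intervenes).
Leap-day weekdays: 2068:Wed 2072:Mon 2076:Sat 2080:Thu✓ 2084:Tue 2088:Sun 2092:Fri 2096:Wed 2104:Fri 2108:Wed 2112:Mon 2116:Sat 2120:Thu✓
Thursday: 2080, 2120 → 2.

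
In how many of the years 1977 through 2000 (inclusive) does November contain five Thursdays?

7

November has 30 days; it has five Thursdays when Thursday falls among the first (month-length − 28) days — i.e. when November 1 is one of Thursday/Wednesday.
November 1 by year: 1977:Tue 1978:Wed✓ 1979:Thu✓ 1980:Sat 1981:Sun 1982:Mon 1983:Tue 1984:Thu✓ 1985:Fri 1986:Sat 1987:Sun 1988:Tue 1989:Wed✓ 1990:Thu✓ 1991:Fri 1992:Sun 1993:Mon 1994:Tue 1995:Wed✓ 1996:Fri 1997:Sat 1998:Sun 1999:Mon 2000:Wed✓
Years with five Thursdays: 1978, 1979, 1984, 1989, 1990, 1995, 2000 → 7.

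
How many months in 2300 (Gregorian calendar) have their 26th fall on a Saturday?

Check the 26th of each month of 2300: Jan 26: Fri, Feb 26: Mon, Mar 26: Mon, Apr 26: Thu, May 26: Sat, Jun 26: Tue, Jul 26: Thu, Aug 26: Sun, Sep 26: Wed, Oct 26: Fri, Nov 26: Mon, Dec 26: Wed.
Saturday occurs in May — 1 month.

1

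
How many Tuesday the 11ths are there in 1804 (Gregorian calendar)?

2

Check the 11th of each month of 1804: Jan 11: Wed, Feb 11: Sat, Mar 11: Sun, Apr 11: Wed, May 11: Fri, Jun 11: Mon, Jul 11: Wed, Aug 11: Sat, Sep 11: Tue, Oct 11: Thu, Nov 11: Sun, Dec 11: Tue.
Tuesday occurs in September, December — 2 months.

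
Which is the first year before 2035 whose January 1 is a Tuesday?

Jan 1 advances by 2 weekdays after a leap year and by 1 after a common year.
2035: Jan 1 is Monday.
2034: Sunday
2033: Saturday
2032: Thursday (leap)
2031: Wednesday
2030: Tuesday
2030 begins on a Tuesday

2030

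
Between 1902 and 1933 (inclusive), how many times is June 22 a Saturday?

Track June 22's weekday year by year (advancing +1, or +2 across a Feb 29):
  1902: Sun  1903: Mon (+1)  1904: Wed (+2)  1905: Thu (+1)  1906: Fri (+1)
  1907: Sat (+1) ✓  1908: Mon (+2)  1909: Tue (+1)  1910: Wed (+1)  1911: Thu (+1)
  1912: Sat (+2) ✓  1913: Sun (+1)  1914: Mon (+1)  1915: Tue (+1)  … (4 more years) …
  1920: Tue (+2)  1921: Wed (+1)  1922: Thu (+1)  1923: Fri (+1)  1924: Sun (+2)
  1925: Mon (+1)  1926: Tue (+1)  1927: Wed (+1)  1928: Fri (+2)  1929: Sat (+1) ✓
  1930: Sun (+1)  1931: Mon (+1)  1932: Wed (+2)  1933: Thu (+1)
Saturday years: 1907, 1912, 1918, 1929 — 4 in total.

4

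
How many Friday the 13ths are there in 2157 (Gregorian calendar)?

Check the 13th of each month of 2157: Jan 13: Thu, Feb 13: Sun, Mar 13: Sun, Apr 13: Wed, May 13: Fri, Jun 13: Mon, Jul 13: Wed, Aug 13: Sat, Sep 13: Tue, Oct 13: Thu, Nov 13: Sun, Dec 13: Tue.
Friday occurs in May — 1 month.

1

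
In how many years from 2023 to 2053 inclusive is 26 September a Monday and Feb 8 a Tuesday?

Check each year's weekday for 26 September and Feb 8:
  2023: Tue/Wed  2024: Thu/Thu  2025: Fri/Sat  2026: Sat/Sun  2027: Sun/Mon  2028: Tue/Tue  2029: Wed/Thu  2030: Thu/Fri  2031: Fri/Sat  2032: Sun/Sun  2033: Mon/Tue ✓  2034: Tue/Wed  2035: Wed/Thu  2036: Fri/Fri  …(3 more)…  2040: Wed/Wed  2041: Thu/Fri  2042: Fri/Sat  2043: Sat/Sun  2044: Mon/Mon  2045: Tue/Wed  2046: Wed/Thu  2047: Thu/Fri  2048: Sat/Sat  2049: Sun/Mon  2050: Mon/Tue ✓  2051: Tue/Wed  2052: Thu/Thu  2053: Fri/Sat
Both conditions hold in: 2033, 2039, 2050 — 3.

3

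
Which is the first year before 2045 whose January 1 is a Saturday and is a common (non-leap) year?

2039

Jan 1 advances by 2 weekdays after a leap year and by 1 after a common year.
2045: Jan 1 is Sunday.
2044: Friday (leap)
2043: Thursday
2042: Wednesday
2041: Tuesday
2040: Sunday (leap)
2039: Saturday
2039 begins on a Saturday and is a common year.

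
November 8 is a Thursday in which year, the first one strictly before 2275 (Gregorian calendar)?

From one year to the next, a fixed date's weekday advances by 1, or by 2 when a Feb 29 lies between the two dates.
2275: November 8 is Monday.
2274: Sunday (−1)
2273: Saturday (−1)
2272: Friday (−1)
2271: Wednesday (−2)
2270: Tuesday (−1)
2269: Monday (−1)
2268: Sunday (−1)
2267: Friday (−2)
2266: Thursday (−1)
November 8 falls on a Thursday in 2266.

2266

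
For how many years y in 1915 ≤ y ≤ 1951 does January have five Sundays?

16

January has 31 days; it has five Sundays when Sunday falls among the first (month-length − 28) days — i.e. when January 1 is one of Sunday/Saturday/Friday.
January 1 by year: 1915:Fri✓ 1916:Sat✓ 1917:Mon 1918:Tue 1919:Wed 1920:Thu 1921:Sat✓ 1922:Sun✓ 1923:Mon 1924:Tue 1925:Thu 1926:Fri✓ 1927:Sat✓ 1928:Sun✓ 1929:Tue …(7 more)… 1937:Fri✓ 1938:Sat✓ 1939:Sun✓ 1940:Mon 1941:Wed 1942:Thu 1943:Fri✓ 1944:Sat✓ 1945:Mon 1946:Tue 1947:Wed 1948:Thu 1949:Sat✓ 1950:Sun✓ 1951:Mon
Years with five Sundays: 1915, 1916, 1921, 1922, 1926, 1927, 1928, 1932, 1933, 1937, 1938, 1939, 1943, 1944, 1949, 1950 → 16.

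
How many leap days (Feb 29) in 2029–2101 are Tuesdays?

Leap years in 2029–2101: 17 of them.
Feb 29 weekday advances by 5 (mod 7) from one leap year to the next four years later (or differs when a century non-leap intervenes).
Leap-day weekdays: 2032:Sun 2036:Fri 2040:Wed 2044:Mon 2048:Sat 2052:Thu 2056:Tue✓ 2060:Sun 2064:Fri 2068:Wed 2072:Mon 2076:Sat 2080:Thu 2084:Tue✓ 2088:Sun 2092:Fri 2096:Wed
Tuesday: 2056, 2084 → 2.

2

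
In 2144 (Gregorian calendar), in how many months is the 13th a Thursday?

Check the 13th of each month of 2144: Jan 13: Mon, Feb 13: Thu, Mar 13: Fri, Apr 13: Mon, May 13: Wed, Jun 13: Sat, Jul 13: Mon, Aug 13: Thu, Sep 13: Sun, Oct 13: Tue, Nov 13: Fri, Dec 13: Sun.
Thursday occurs in February, August — 2 months.

2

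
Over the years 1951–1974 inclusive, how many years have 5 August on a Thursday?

Track 5 August's weekday year by year (advancing +1, or +2 across a Feb 29):
  1951: Sun  1952: Tue (+2)  1953: Wed (+1)  1954: Thu (+1) ✓  1955: Fri (+1)
  1956: Sun (+2)  1957: Mon (+1)  1958: Tue (+1)  1959: Wed (+1)  1960: Fri (+2)
  1961: Sat (+1)  1962: Sun (+1)  1963: Mon (+1)  1964: Wed (+2)  1965: Thu (+1) ✓
  1966: Fri (+1)  1967: Sat (+1)  1968: Mon (+2)  1969: Tue (+1)  1970: Wed (+1)
  1971: Thu (+1) ✓  1972: Sat (+2)  1973: Sun (+1)  1974: Mon (+1)
Thursday years: 1954, 1965, 1971 — 3 in total.

3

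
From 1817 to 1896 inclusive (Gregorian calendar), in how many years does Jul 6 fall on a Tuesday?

11

Track Jul 6's weekday year by year (advancing +1, or +2 across a Feb 29):
  1817: Sun  1818: Mon (+1)  1819: Tue (+1) ✓  1820: Thu (+2)  1821: Fri (+1)
  1822: Sat (+1)  1823: Sun (+1)  1824: Tue (+2) ✓  1825: Wed (+1)  1826: Thu (+1)
  1827: Fri (+1)  1828: Sun (+2)  1829: Mon (+1)  1830: Tue (+1) ✓  … (52 more years) …
  1883: Fri (+1)  1884: Sun (+2)  1885: Mon (+1)  1886: Tue (+1) ✓  1887: Wed (+1)
  1888: Fri (+2)  1889: Sat (+1)  1890: Sun (+1)  1891: Mon (+1)  1892: Wed (+2)
  1893: Thu (+1)  1894: Fri (+1)  1895: Sat (+1)  1896: Mon (+2)
Tuesday years: 1819, 1824, 1830, 1841, 1847, 1852, 1858, 1869, 1875, 1880, 1886 — 11 in total.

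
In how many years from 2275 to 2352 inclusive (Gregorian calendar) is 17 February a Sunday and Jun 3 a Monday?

Check each year's weekday for 17 February and Jun 3:
  2275: Wed/Thu  2276: Thu/Sat  2277: Sat/Sun  2278: Sun/Mon ✓  2279: Mon/Tue  2280: Tue/Thu  2281: Thu/Fri  2282: Fri/Sat  2283: Sat/Sun  2284: Sun/Tue  2285: Tue/Wed  2286: Wed/Thu  2287: Thu/Fri  2288: Fri/Sun  …(50 more)…  2339: Fri/Sat  2340: Sat/Mon  2341: Mon/Tue  2342: Tue/Wed  2343: Wed/Thu  2344: Thu/Sat  2345: Sat/Sun  2346: Sun/Mon ✓  2347: Mon/Tue  2348: Tue/Thu  2349: Thu/Fri  2350: Fri/Sat  2351: Sat/Sun  2352: Sun/Tue
Both conditions hold in: 2278, 2289, 2295, 2301, 2307, 2318, 2329, 2335, 2346 — 9.

9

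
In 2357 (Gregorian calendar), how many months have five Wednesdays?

4

A month of length L has five Wednesdays iff its first Wednesday is on day ≤ L−28 (so day 1–3 in a 31-day month, 1–2 in a 30-day month, day 1 in a leap February).
Checking each month of 2357: Jan starts Tue (31d) ✓; Feb starts Fri (28d); Mar starts Fri (31d); Apr starts Mon (30d); May starts Wed (31d) ✓; Jun starts Sat (30d); Jul starts Mon (31d) ✓; Aug starts Thu (31d); Sep starts Sun (30d); Oct starts Tue (31d) ✓; Nov starts Fri (30d); Dec starts Sun (31d).
Five-Wednesday months: January, May, July, October → 4.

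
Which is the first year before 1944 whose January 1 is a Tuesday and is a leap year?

1924

Jan 1 advances by 2 weekdays after a leap year and by 1 after a common year.
1944: Jan 1 is Saturday (leap).
1943: Friday
1942: Thursday
1941: Wednesday
1940: Monday (leap)
1939: Sunday
1938: Saturday
1937: Friday
1936: Wednesday (leap)
1935: Tuesday
1934: Monday
1933: Sunday
1932: Friday (leap)
1931: Thursday
1930: Wednesday
1929: Tuesday
1928: Sunday (leap)
1927: Saturday
1926: Friday
1925: Thursday
1924: Tuesday (leap)
1924 begins on a Tuesday and is a leap year.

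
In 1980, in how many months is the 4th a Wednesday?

Check the 4th of each month of 1980: Jan 4: Fri, Feb 4: Mon, Mar 4: Tue, Apr 4: Fri, May 4: Sun, Jun 4: Wed, Jul 4: Fri, Aug 4: Mon, Sep 4: Thu, Oct 4: Sat, Nov 4: Tue, Dec 4: Thu.
Wednesday occurs in June — 1 month.

1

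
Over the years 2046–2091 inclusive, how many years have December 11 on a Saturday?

7

Track December 11's weekday year by year (advancing +1, or +2 across a Feb 29):
  2046: Tue  2047: Wed (+1)  2048: Fri (+2)  2049: Sat (+1) ✓  2050: Sun (+1)
  2051: Mon (+1)  2052: Wed (+2)  2053: Thu (+1)  2054: Fri (+1)  2055: Sat (+1) ✓
  2056: Mon (+2)  2057: Tue (+1)  2058: Wed (+1)  2059: Thu (+1)  … (18 more years) …
  2078: Sun (+1)  2079: Mon (+1)  2080: Wed (+2)  2081: Thu (+1)  2082: Fri (+1)
  2083: Sat (+1) ✓  2084: Mon (+2)  2085: Tue (+1)  2086: Wed (+1)  2087: Thu (+1)
  2088: Sat (+2) ✓  2089: Sun (+1)  2090: Mon (+1)  2091: Tue (+1)
Saturday years: 2049, 2055, 2060, 2066, 2077, 2083, 2088 — 7 in total.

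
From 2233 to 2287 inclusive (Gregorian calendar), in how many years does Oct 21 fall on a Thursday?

Track Oct 21's weekday year by year (advancing +1, or +2 across a Feb 29):
  2233: Mon  2234: Tue (+1)  2235: Wed (+1)  2236: Fri (+2)  2237: Sat (+1)
  2238: Sun (+1)  2239: Mon (+1)  2240: Wed (+2)  2241: Thu (+1) ✓  2242: Fri (+1)
  2243: Sat (+1)  2244: Mon (+2)  2245: Tue (+1)  2246: Wed (+1)  … (27 more years) …
  2274: Wed (+1)  2275: Thu (+1) ✓  2276: Sat (+2)  2277: Sun (+1)  2278: Mon (+1)
  2279: Tue (+1)  2280: Thu (+2) ✓  2281: Fri (+1)  2282: Sat (+1)  2283: Sun (+1)
  2284: Tue (+2)  2285: Wed (+1)  2286: Thu (+1) ✓  2287: Fri (+1)
Thursday years: 2241, 2247, 2252, 2258, 2269, 2275, 2280, 2286 — 8 in total.

8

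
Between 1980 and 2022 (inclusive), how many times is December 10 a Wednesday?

6

Track December 10's weekday year by year (advancing +1, or +2 across a Feb 29):
  1980: Wed ✓  1981: Thu (+1)  1982: Fri (+1)  1983: Sat (+1)  1984: Mon (+2)
  1985: Tue (+1)  1986: Wed (+1) ✓  1987: Thu (+1)  1988: Sat (+2)  1989: Sun (+1)
  1990: Mon (+1)  1991: Tue (+1)  1992: Thu (+2)  1993: Fri (+1)  … (15 more years) …
  2009: Thu (+1)  2010: Fri (+1)  2011: Sat (+1)  2012: Mon (+2)  2013: Tue (+1)
  2014: Wed (+1) ✓  2015: Thu (+1)  2016: Sat (+2)  2017: Sun (+1)  2018: Mon (+1)
  2019: Tue (+1)  2020: Thu (+2)  2021: Fri (+1)  2022: Sat (+1)
Wednesday years: 1980, 1986, 1997, 2003, 2008, 2014 — 6 in total.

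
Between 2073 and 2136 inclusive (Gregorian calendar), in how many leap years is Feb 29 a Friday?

3

Leap years in 2073–2136: 15 of them.
Feb 29 weekday advances by 5 (mod 7) from one leap year to the next four years later (or differs when a century non-leap intervenes).
Leap-day weekdays: 2076:Sat 2080:Thu 2084:Tue 2088:Sun 2092:Fri✓ 2096:Wed 2104:Fri✓ 2108:Wed 2112:Mon 2116:Sat 2120:Thu 2124:Tue 2128:Sun 2132:Fri✓ 2136:Wed
Friday: 2092, 2104, 2132 → 3.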